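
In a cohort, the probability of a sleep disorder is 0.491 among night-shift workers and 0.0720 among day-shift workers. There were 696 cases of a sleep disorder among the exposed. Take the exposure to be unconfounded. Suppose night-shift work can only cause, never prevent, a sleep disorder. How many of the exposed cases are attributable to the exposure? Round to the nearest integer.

about 594 cases

Let p₁ = 0.491, p₀ = 0.072.
PN = (p₁ − p₀)/p₁ = (0.491 − 0.072) / 0.491 ≈ 0.85336.
Attributable cases ≈ PN × (exposed cases) = 0.85336 × 696 ≈ 593.94.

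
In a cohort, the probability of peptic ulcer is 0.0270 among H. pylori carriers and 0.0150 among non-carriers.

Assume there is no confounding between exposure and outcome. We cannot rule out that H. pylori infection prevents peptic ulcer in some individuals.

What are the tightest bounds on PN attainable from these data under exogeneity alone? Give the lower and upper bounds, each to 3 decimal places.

Let p₁ = 0.027, p₀ = 0.015.
Under exogeneity alone the bounds on PN are max{0,(p₁−p₀)/p₁} ≤ PN ≤ min{1,(1−p₀)/p₁}.
  lower = (p₁ − p₀)/p₁ = 0.012 / 0.027 ≈ 0.4444
  upper = min{1, (1 − p₀)/p₁} = 0.985 / 0.027 ≈ 36.4815 → capped at 1

0.444 ≤ PN ≤ 1.000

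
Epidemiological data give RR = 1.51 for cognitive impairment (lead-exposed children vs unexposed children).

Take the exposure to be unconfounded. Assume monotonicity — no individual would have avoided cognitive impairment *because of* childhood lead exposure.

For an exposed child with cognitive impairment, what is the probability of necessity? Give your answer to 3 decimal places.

PN ≈ 0.338

Under exogeneity and monotonicity, PN = (RR − 1) / RR = 1 − 1/RR.
PN = (1.51 − 1) / 1.51 = 0.51 / 1.51 ≈ 0.3377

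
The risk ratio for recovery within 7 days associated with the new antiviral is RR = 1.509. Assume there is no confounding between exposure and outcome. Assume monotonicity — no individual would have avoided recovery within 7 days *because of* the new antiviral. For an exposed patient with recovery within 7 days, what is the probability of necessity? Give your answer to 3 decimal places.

PN ≈ 0.337

Under exogeneity and monotonicity, PN = (RR − 1) / RR = 1 − 1/RR.
PN = (1.509 − 1) / 1.509 = 0.509 / 1.509 ≈ 0.3373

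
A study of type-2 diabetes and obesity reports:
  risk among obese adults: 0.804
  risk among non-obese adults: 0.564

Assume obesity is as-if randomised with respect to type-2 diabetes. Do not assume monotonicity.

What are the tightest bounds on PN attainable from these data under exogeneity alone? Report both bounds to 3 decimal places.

0.299 ≤ PN ≤ 0.542

Let p₁ = 0.804, p₀ = 0.564.
Under exogeneity alone the bounds on PN are max{0,(p₁−p₀)/p₁} ≤ PN ≤ min{1,(1−p₀)/p₁}.
  lower = (p₁ − p₀)/p₁ = 0.24 / 0.804 ≈ 0.2985
  upper = min{1, (1 − p₀)/p₁} = 0.436 / 0.804 ≈ 0.5423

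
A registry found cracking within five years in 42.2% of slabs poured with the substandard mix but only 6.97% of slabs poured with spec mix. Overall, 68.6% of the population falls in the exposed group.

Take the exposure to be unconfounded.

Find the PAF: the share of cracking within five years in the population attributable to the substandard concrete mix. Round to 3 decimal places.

PAF ≈ 0.776

p₁ = 0.422, p₀ = 0.0697.
Overall risk P(Y=1) = π·p₁ + (1−π)·p₀ = 0.686×0.422 + 0.314×0.0697 = 0.31138.
Under exogeneity, PAF = [P(Y=1) − p₀] / P(Y=1).
PAF = (0.31138 − 0.0697) / 0.31138 ≈ 0.7762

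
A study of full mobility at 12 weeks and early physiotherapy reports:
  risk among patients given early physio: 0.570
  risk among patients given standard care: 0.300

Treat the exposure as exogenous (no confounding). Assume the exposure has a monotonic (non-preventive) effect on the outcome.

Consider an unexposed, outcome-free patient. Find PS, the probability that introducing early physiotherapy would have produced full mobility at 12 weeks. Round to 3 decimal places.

Let p₁ = 0.57, p₀ = 0.3.
Under exogeneity and monotonicity, PS = (p₁ − p₀) / (1 − p₀).
PS = (0.57 − 0.3) / (1 − 0.3) = 0.27 / 0.7 ≈ 0.3857

PS ≈ 0.386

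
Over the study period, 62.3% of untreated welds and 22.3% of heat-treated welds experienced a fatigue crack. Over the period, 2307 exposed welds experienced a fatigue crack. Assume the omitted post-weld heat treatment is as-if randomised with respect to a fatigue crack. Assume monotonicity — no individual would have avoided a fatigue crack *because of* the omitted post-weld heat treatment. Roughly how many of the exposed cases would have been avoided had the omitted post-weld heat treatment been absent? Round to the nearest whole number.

p₁ = 0.623, p₀ = 0.223.
PN = (p₁ − p₀)/p₁ = (0.623 − 0.223) / 0.623 ≈ 0.64205.
Attributable cases ≈ PN × (exposed cases) = 0.64205 × 2307 ≈ 1481.22.

about 1481 cases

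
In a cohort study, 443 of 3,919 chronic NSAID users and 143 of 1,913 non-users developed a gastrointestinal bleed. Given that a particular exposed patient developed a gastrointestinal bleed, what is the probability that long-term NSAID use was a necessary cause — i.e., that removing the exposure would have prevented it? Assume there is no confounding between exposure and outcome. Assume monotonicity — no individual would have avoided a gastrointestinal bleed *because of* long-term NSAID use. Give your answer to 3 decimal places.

PN ≈ 0.339

p₁ = P(outcome | exposed) = 443/3919 = 0.11304
p₀ = P(outcome | unexposed) = 143/1913 = 0.074752
Under exogeneity and monotonicity, PN = (p₁ − p₀) / p₁.
PN = (0.11304 − 0.074752) / 0.11304 = 0.038287 / 0.11304 ≈ 0.3387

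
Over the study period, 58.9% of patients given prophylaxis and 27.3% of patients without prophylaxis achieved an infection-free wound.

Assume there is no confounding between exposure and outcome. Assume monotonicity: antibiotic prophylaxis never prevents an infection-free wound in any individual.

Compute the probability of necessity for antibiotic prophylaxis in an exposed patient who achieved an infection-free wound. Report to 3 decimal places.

PN ≈ 0.537

p₁ = 0.589, p₀ = 0.273.
Under exogeneity and monotonicity, PN = (p₁ − p₀) / p₁.
PN = (0.589 − 0.273) / 0.589 = 0.316 / 0.589 ≈ 0.5365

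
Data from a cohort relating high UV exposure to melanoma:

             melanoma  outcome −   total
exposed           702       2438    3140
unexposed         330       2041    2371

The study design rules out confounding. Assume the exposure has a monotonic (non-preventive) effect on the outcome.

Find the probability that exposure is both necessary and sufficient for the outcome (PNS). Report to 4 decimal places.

PNS ≈ 0.0844

p₁ = P(outcome | exposed) = 702/3140 = 0.22357
p₀ = P(outcome | unexposed) = 330/2371 = 0.13918
Under exogeneity and monotonicity, PNS = p₁ − p₀.
PNS = 0.22357 − 0.13918 = 0.084385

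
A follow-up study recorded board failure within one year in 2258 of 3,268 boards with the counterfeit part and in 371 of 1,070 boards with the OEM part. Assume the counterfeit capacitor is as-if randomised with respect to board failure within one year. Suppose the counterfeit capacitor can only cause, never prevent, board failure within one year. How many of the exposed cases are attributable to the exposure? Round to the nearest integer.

p₁ = P(outcome | exposed) = 2258/3268 = 0.69094
p₀ = P(outcome | unexposed) = 371/1070 = 0.34673
PN = (p₁ − p₀)/p₁ = (0.69094 − 0.34673) / 0.69094 ≈ 0.49818.
Attributable cases ≈ PN × (exposed cases) = 0.49818 × 2258 ≈ 1124.89.

about 1125 cases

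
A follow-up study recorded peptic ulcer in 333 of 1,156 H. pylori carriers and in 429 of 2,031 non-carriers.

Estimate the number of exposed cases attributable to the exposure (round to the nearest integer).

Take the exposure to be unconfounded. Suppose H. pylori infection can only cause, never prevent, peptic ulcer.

about 89 cases

p₁ = P(outcome | exposed) = 333/1156 = 0.28806
p₀ = P(outcome | unexposed) = 429/2031 = 0.21123
PN = (p₁ − p₀)/p₁ = (0.28806 − 0.21123) / 0.28806 ≈ 0.26673.
Attributable cases ≈ PN × (exposed cases) = 0.26673 × 333 ≈ 88.82.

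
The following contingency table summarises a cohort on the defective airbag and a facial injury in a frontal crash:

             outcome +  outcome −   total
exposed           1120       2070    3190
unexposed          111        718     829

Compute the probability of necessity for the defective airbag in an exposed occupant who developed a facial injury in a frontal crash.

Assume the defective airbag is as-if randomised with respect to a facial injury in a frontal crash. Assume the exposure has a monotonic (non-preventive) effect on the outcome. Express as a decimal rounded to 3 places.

p₁ = P(outcome | exposed) = 1120/3190 = 0.3511
p₀ = P(outcome | unexposed) = 111/829 = 0.1339
Under exogeneity and monotonicity, PN = (p₁ − p₀) / p₁.
PN = (0.3511 − 0.1339) / 0.3511 = 0.2172 / 0.3511 ≈ 0.6186

PN ≈ 0.619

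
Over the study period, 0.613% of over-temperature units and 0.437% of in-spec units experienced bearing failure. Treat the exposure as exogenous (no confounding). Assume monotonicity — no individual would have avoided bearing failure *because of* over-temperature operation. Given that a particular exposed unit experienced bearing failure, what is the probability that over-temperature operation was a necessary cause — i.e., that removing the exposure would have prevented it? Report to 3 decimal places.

p₁ = 0.00613, p₀ = 0.00437.
Under exogeneity and monotonicity, PN = (p₁ − p₀) / p₁.
PN = (0.00613 − 0.00437) / 0.00613 = 0.00176 / 0.00613 ≈ 0.2871

PN ≈ 0.287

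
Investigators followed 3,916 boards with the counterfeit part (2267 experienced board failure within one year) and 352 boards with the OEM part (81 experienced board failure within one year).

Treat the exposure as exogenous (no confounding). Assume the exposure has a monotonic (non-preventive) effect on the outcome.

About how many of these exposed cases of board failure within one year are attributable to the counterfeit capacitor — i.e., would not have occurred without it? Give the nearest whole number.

about 1366 cases

p₁ = P(outcome | exposed) = 2267/3916 = 0.57891
p₀ = P(outcome | unexposed) = 81/352 = 0.23011
PN = (p₁ − p₀)/p₁ = (0.57891 − 0.23011) / 0.57891 ≈ 0.60250.
Attributable cases ≈ PN × (exposed cases) = 0.60250 × 2267 ≈ 1365.88.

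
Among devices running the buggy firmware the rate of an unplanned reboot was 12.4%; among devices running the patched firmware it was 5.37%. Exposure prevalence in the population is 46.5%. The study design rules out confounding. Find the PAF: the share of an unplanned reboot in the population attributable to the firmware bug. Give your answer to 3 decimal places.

p₁ = 0.124, p₀ = 0.0537.
Overall risk P(Y=1) = π·p₁ + (1−π)·p₀ = 0.465×0.124 + 0.535×0.0537 = 0.086389.
Under exogeneity, PAF = [P(Y=1) − p₀] / P(Y=1).
PAF = (0.086389 − 0.0537) / 0.086389 ≈ 0.3784

PAF ≈ 0.378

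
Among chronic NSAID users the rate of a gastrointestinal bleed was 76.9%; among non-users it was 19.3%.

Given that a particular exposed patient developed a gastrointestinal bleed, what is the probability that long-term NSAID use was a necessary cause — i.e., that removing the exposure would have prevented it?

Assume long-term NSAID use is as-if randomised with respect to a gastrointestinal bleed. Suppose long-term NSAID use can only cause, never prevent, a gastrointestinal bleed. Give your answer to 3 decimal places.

PN ≈ 0.749

p₁ = 0.769, p₀ = 0.193.
Under exogeneity and monotonicity, PN = (p₁ − p₀) / p₁.
PN = (0.769 − 0.193) / 0.769 = 0.576 / 0.769 ≈ 0.7490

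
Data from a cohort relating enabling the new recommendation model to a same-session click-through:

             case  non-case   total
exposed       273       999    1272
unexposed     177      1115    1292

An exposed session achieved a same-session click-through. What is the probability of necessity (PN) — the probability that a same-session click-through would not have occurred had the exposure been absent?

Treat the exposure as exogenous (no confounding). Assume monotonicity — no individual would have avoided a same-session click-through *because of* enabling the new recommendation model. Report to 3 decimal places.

p₁ = P(outcome | exposed) = 273/1272 = 0.21462
p₀ = P(outcome | unexposed) = 177/1292 = 0.137
Under exogeneity and monotonicity, PN = (p₁ − p₀)/p₁.
PN = (0.21462 − 0.137) / 0.21462 ≈ 0.3617

PN ≈ 0.362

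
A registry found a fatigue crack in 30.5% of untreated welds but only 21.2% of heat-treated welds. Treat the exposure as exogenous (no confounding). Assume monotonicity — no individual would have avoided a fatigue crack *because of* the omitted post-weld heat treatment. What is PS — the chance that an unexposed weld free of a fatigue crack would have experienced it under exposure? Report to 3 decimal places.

PS ≈ 0.118

p₁ = 0.305, p₀ = 0.212.
Under exogeneity and monotonicity, PS = (p₁ − p₀) / (1 − p₀).
PS = (0.305 − 0.212) / (1 − 0.212) = 0.093 / 0.788 ≈ 0.1180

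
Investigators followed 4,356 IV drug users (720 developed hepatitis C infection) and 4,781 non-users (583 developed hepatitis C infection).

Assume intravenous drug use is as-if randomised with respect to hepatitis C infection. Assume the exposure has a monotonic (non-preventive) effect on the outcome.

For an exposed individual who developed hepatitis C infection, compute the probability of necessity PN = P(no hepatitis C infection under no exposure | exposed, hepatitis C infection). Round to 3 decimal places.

p₁ = P(outcome | exposed) = 720/4356 = 0.16529
p₀ = P(outcome | unexposed) = 583/4781 = 0.12194
Under exogeneity and monotonicity, PN = (p₁ − p₀) / p₁.
PN = (0.16529 − 0.12194) / 0.16529 = 0.043348 / 0.16529 ≈ 0.2623

PN ≈ 0.262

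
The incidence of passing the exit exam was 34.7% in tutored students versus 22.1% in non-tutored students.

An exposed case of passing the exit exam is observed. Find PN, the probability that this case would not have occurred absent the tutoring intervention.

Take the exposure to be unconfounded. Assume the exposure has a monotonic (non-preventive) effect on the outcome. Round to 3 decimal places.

PN ≈ 0.363

p₁ = 0.347, p₀ = 0.221.
Under exogeneity and monotonicity, PN = (p₁ − p₀) / p₁.
PN = (0.347 − 0.221) / 0.347 = 0.126 / 0.347 ≈ 0.3631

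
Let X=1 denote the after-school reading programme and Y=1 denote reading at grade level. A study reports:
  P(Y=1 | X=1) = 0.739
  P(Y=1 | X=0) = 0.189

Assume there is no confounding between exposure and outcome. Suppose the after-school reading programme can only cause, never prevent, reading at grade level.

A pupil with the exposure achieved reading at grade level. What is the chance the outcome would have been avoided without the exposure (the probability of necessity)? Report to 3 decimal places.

PN ≈ 0.744

Let p₁ = 0.739, p₀ = 0.189.
Under exogeneity and monotonicity, PN = (p₁ − p₀) / p₁.
PN = (0.739 − 0.189) / 0.739 = 0.55 / 0.739 ≈ 0.7442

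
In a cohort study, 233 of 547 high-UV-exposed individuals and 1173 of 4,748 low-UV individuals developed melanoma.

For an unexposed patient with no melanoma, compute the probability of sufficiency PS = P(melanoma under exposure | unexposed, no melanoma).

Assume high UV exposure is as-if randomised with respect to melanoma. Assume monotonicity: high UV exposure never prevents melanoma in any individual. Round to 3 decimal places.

PS ≈ 0.238

p₁ = P(outcome | exposed) = 233/547 = 0.42596
p₀ = P(outcome | unexposed) = 1173/4748 = 0.24705
Under exogeneity and monotonicity, PS = (p₁ − p₀) / (1 − p₀).
PS = (0.42596 − 0.24705) / (1 − 0.24705) = 0.17891 / 0.75295 ≈ 0.2376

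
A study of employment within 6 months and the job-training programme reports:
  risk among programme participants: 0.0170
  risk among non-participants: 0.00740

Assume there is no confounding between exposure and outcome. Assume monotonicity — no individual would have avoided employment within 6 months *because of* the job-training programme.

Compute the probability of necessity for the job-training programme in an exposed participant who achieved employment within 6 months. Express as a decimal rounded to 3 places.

PN ≈ 0.565

Let p₁ = 0.017, p₀ = 0.0074.
Under exogeneity and monotonicity, PN = (p₁ − p₀) / p₁.
PN = (0.017 − 0.0074) / 0.017 = 0.0096 / 0.017 ≈ 0.5647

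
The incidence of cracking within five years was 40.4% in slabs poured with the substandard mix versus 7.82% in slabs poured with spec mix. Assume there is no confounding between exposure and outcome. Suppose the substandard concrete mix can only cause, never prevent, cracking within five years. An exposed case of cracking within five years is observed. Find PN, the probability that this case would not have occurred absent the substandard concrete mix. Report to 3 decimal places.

p₁ = 0.404, p₀ = 0.0782.
Under exogeneity and monotonicity, PN = (p₁ − p₀) / p₁.
PN = (0.404 − 0.0782) / 0.404 = 0.3258 / 0.404 ≈ 0.8064

PN ≈ 0.806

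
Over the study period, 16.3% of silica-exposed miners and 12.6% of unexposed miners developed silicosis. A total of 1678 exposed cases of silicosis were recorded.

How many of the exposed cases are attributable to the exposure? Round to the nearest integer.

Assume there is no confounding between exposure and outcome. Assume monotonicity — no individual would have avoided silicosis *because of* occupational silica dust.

p₁ = 0.163, p₀ = 0.126.
PN = (p₁ − p₀)/p₁ = (0.163 − 0.126) / 0.163 ≈ 0.22699.
Attributable cases ≈ PN × (exposed cases) = 0.22699 × 1678 ≈ 380.90.

about 381 cases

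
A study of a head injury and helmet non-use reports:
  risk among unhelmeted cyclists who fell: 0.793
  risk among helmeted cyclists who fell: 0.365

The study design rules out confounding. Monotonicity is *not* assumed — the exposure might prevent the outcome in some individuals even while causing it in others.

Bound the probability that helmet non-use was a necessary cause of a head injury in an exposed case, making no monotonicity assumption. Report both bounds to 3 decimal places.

0.540 ≤ PN ≤ 0.801

Let p₁ = 0.793, p₀ = 0.365.
Under exogeneity alone the bounds on PN are max{0,(p₁−p₀)/p₁} ≤ PN ≤ min{1,(1−p₀)/p₁}.
  lower = (p₁ − p₀)/p₁ = 0.428 / 0.793 ≈ 0.5397
  upper = min{1, (1 − p₀)/p₁} = 0.635 / 0.793 ≈ 0.8008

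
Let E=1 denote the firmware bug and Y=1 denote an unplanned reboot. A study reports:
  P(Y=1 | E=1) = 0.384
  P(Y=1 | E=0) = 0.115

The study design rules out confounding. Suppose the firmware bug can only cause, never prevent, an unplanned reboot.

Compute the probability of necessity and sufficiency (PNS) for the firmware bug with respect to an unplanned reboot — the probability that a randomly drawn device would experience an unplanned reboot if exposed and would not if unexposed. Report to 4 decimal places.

PNS ≈ 0.2690

Let p₁ = 0.384, p₀ = 0.115.
Under exogeneity and monotonicity, PNS = p₁ − p₀.
PNS = 0.384 − 0.115 = 0.269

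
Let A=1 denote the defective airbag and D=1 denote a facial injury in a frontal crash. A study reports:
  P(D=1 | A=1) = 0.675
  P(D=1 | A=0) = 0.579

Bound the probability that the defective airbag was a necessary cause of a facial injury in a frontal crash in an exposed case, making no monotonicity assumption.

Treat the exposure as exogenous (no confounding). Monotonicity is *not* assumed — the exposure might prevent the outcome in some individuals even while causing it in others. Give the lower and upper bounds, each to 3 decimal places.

0.142 ≤ PN ≤ 0.624

Let p₁ = 0.675, p₀ = 0.579.
Under exogeneity alone the bounds on PN are max{0,(p₁−p₀)/p₁} ≤ PN ≤ min{1,(1−p₀)/p₁}.
  lower = (p₁ − p₀)/p₁ = 0.096 / 0.675 ≈ 0.1422
  upper = min{1, (1 − p₀)/p₁} = 0.421 / 0.675 ≈ 0.6237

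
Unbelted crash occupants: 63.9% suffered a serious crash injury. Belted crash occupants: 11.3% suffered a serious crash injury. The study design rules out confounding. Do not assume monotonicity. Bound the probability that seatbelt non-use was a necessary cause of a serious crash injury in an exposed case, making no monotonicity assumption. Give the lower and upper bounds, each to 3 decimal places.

0.823 ≤ PN ≤ 1.000

p₁ = 0.639, p₀ = 0.113.
Under exogeneity alone the bounds on PN are max{0,(p₁−p₀)/p₁} ≤ PN ≤ min{1,(1−p₀)/p₁}.
  lower = (p₁ − p₀)/p₁ = 0.526 / 0.639 ≈ 0.8232
  upper = min{1, (1 − p₀)/p₁} = 0.887 / 0.639 ≈ 1.3881 → capped at 1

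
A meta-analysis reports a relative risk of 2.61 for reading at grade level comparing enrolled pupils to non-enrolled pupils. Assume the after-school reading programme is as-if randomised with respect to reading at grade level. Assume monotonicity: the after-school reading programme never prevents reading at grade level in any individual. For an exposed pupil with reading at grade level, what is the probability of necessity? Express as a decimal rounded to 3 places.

PN ≈ 0.617

Under exogeneity and monotonicity, PN = (RR − 1) / RR = 1 − 1/RR.
PN = (2.61 − 1) / 2.61 = 1.61 / 2.61 ≈ 0.6169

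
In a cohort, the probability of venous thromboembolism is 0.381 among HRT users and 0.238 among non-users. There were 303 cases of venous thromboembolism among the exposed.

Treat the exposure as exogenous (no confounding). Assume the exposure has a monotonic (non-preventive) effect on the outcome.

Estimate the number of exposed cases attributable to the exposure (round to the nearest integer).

Let p₁ = 0.381, p₀ = 0.238.
PN = (p₁ − p₀)/p₁ = (0.381 − 0.238) / 0.381 ≈ 0.37533.
Attributable cases ≈ PN × (exposed cases) = 0.37533 × 303 ≈ 113.72.

about 114 cases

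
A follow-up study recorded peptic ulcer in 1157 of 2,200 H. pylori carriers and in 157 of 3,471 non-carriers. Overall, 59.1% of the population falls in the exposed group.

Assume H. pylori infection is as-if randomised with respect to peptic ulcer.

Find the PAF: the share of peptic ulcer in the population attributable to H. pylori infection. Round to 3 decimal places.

PAF ≈ 0.863

p₁ = P(outcome | exposed) = 1157/2200 = 0.52591
p₀ = P(outcome | unexposed) = 157/3471 = 0.045232
Overall risk P(Y=1) = π·p₁ + (1−π)·p₀ = 0.591×0.52591 + 0.409×0.045232 = 0.32931.
Under exogeneity, PAF = [P(Y=1) − p₀] / P(Y=1).
PAF = (0.32931 − 0.045232) / 0.32931 ≈ 0.8626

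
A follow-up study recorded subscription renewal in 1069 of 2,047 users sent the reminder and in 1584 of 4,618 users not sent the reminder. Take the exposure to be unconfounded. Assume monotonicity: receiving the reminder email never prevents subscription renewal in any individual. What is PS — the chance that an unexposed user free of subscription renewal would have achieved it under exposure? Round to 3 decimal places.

p₁ = P(outcome | exposed) = 1069/2047 = 0.52223
p₀ = P(outcome | unexposed) = 1584/4618 = 0.34301
Under exogeneity and monotonicity, PS = (p₁ − p₀) / (1 − p₀).
PS = (0.52223 − 0.34301) / (1 − 0.34301) = 0.17922 / 0.65699 ≈ 0.2728

PS ≈ 0.273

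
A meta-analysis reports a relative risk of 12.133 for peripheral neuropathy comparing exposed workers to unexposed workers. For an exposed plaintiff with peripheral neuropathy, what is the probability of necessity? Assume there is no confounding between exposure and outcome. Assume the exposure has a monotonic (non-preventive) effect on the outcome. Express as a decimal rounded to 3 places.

Under exogeneity and monotonicity, PN = (RR − 1) / RR = 1 − 1/RR.
PN = (12.133 − 1) / 12.133 = 11.13 / 12.133 ≈ 0.9176

PN ≈ 0.918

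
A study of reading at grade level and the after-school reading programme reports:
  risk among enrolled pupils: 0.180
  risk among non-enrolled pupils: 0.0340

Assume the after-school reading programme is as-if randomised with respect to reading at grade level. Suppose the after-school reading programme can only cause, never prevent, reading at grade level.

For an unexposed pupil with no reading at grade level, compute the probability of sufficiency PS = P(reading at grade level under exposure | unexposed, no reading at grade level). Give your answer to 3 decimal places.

Let p₁ = 0.18, p₀ = 0.034.
Under exogeneity and monotonicity, PS = (p₁ − p₀) / (1 − p₀).
PS = (0.18 − 0.034) / (1 − 0.034) = 0.146 / 0.966 ≈ 0.1511

PS ≈ 0.151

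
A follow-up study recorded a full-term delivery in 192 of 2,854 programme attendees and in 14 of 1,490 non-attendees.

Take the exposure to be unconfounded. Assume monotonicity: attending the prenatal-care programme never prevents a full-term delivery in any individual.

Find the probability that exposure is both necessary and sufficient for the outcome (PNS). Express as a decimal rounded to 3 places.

PNS ≈ 0.058

p₁ = P(outcome | exposed) = 192/2854 = 0.067274
p₀ = P(outcome | unexposed) = 14/1490 = 0.009396
Under exogeneity and monotonicity, PNS = p₁ − p₀.
PNS = 0.067274 − 0.009396 = 0.057878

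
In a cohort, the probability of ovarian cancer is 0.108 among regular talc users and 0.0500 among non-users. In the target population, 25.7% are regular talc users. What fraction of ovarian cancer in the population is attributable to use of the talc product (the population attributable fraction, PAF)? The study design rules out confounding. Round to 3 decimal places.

Let p₁ = 0.108, p₀ = 0.05.
Overall risk P(Y=1) = π·p₁ + (1−π)·p₀ = 0.257×0.108 + 0.743×0.05 = 0.064906.
Under exogeneity, PAF = [P(Y=1) − p₀] / P(Y=1).
PAF = (0.064906 − 0.05) / 0.064906 ≈ 0.2297

PAF ≈ 0.230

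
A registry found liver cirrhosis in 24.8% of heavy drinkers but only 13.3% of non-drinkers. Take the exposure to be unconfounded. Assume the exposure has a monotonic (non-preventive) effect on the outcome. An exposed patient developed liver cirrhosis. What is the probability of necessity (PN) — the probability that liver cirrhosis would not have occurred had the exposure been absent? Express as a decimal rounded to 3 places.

p₁ = 0.248, p₀ = 0.133.
Under exogeneity and monotonicity, PN = (p₁ − p₀) / p₁.
PN = (0.248 − 0.133) / 0.248 = 0.115 / 0.248 ≈ 0.4637

PN ≈ 0.464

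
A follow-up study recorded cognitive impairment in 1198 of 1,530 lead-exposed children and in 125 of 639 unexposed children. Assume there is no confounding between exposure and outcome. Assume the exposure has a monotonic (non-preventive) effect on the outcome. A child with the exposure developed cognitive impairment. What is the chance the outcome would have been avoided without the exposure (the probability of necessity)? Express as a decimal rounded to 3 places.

PN ≈ 0.750

p₁ = P(outcome | exposed) = 1198/1530 = 0.78301
p₀ = P(outcome | unexposed) = 125/639 = 0.19562
Under exogeneity and monotonicity, PN = (p₁ − p₀) / p₁.
PN = (0.78301 − 0.19562) / 0.78301 = 0.58739 / 0.78301 ≈ 0.7502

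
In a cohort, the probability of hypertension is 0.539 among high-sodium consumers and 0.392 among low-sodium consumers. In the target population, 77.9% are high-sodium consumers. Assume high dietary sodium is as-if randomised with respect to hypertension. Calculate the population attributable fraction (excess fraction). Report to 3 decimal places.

Let p₁ = 0.539, p₀ = 0.392.
Overall risk P(Y=1) = π·p₁ + (1−π)·p₀ = 0.779×0.539 + 0.221×0.392 = 0.50651.
Under exogeneity, PAF = [P(Y=1) − p₀] / P(Y=1).
PAF = (0.50651 − 0.392) / 0.50651 ≈ 0.2261

PAF ≈ 0.226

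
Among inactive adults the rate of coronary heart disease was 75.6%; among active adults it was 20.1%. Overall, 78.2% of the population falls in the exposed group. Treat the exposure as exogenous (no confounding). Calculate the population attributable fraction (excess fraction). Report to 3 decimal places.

PAF ≈ 0.683

p₁ = 0.756, p₀ = 0.201.
Overall risk P(Y=1) = π·p₁ + (1−π)·p₀ = 0.782×0.756 + 0.218×0.201 = 0.63501.
Under exogeneity, PAF = [P(Y=1) − p₀] / P(Y=1).
PAF = (0.63501 − 0.201) / 0.63501 ≈ 0.6835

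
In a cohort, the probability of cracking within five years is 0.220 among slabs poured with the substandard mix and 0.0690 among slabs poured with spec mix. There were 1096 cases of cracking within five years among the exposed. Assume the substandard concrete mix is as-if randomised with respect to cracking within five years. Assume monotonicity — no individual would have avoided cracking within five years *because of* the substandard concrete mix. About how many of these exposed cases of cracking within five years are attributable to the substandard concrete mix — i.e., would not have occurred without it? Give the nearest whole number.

Let p₁ = 0.22, p₀ = 0.069.
PN = (p₁ − p₀)/p₁ = (0.22 − 0.069) / 0.22 ≈ 0.68636.
Attributable cases ≈ PN × (exposed cases) = 0.68636 × 1096 ≈ 752.25.

about 752 cases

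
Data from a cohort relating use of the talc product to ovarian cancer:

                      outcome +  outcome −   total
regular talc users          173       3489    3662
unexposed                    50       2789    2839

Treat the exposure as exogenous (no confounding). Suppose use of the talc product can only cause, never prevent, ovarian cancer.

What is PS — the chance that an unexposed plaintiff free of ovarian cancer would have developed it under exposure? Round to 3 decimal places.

PS ≈ 0.030

p₁ = P(outcome | exposed) = 173/3662 = 0.047242
p₀ = P(outcome | unexposed) = 50/2839 = 0.017612
Under exogeneity and monotonicity, PS = (p₁ − p₀) / (1 − p₀).
PS = (0.047242 − 0.017612) / (1 − 0.017612) = 0.02963 / 0.98239 ≈ 0.0302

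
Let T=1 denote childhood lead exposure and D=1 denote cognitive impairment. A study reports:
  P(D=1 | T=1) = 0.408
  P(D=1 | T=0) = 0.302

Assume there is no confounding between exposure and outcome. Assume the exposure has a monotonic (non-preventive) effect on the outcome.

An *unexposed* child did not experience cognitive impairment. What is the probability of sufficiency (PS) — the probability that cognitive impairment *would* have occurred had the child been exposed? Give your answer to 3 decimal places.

Let p₁ = 0.408, p₀ = 0.302.
Under exogeneity and monotonicity, PS = (p₁ − p₀) / (1 − p₀).
PS = (0.408 − 0.302) / (1 − 0.302) = 0.106 / 0.698 ≈ 0.1519

PS ≈ 0.152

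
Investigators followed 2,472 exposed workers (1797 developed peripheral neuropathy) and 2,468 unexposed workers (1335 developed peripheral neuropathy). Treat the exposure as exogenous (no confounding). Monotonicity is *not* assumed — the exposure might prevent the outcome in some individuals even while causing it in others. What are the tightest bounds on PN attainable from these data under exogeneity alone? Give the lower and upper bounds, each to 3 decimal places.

p₁ = P(outcome | exposed) = 1797/2472 = 0.72694
p₀ = P(outcome | unexposed) = 1335/2468 = 0.54092
Under exogeneity alone the bounds on PN are max{0,(p₁−p₀)/p₁} ≤ PN ≤ min{1,(1−p₀)/p₁}.
  lower = (p₁ − p₀)/p₁ = 0.18602 / 0.72694 ≈ 0.2559
  upper = min{1, (1 − p₀)/p₁} = 0.45908 / 0.72694 ≈ 0.6315

0.256 ≤ PN ≤ 0.632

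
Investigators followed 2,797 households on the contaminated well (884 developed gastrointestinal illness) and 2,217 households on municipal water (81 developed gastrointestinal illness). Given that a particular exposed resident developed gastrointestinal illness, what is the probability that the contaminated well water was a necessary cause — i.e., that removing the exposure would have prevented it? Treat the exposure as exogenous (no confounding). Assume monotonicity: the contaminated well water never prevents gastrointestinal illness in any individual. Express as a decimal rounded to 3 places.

PN ≈ 0.884

p₁ = P(outcome | exposed) = 884/2797 = 0.31605
p₀ = P(outcome | unexposed) = 81/2217 = 0.036536
Under exogeneity and monotonicity, PN = (p₁ − p₀) / p₁.
PN = (0.31605 − 0.036536) / 0.31605 = 0.27952 / 0.31605 ≈ 0.8844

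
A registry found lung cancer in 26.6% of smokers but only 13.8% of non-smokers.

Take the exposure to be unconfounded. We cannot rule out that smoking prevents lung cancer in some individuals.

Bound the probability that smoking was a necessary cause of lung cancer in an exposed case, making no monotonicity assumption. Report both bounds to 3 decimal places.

p₁ = 0.266, p₀ = 0.138.
Under exogeneity alone the bounds on PN are max{0,(p₁−p₀)/p₁} ≤ PN ≤ min{1,(1−p₀)/p₁}.
  lower = (p₁ − p₀)/p₁ = 0.128 / 0.266 ≈ 0.4812
  upper = min{1, (1 − p₀)/p₁} = 0.862 / 0.266 ≈ 3.2406 → capped at 1

0.481 ≤ PN ≤ 1.000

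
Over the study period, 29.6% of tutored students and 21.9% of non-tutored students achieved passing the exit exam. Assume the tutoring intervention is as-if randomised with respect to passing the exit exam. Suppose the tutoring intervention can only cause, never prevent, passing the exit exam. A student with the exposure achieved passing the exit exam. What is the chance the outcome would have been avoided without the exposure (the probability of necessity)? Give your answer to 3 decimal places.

PN ≈ 0.260

p₁ = 0.296, p₀ = 0.219.
Under exogeneity and monotonicity, PN = (p₁ − p₀) / p₁.
PN = (0.296 − 0.219) / 0.296 = 0.077 / 0.296 ≈ 0.2601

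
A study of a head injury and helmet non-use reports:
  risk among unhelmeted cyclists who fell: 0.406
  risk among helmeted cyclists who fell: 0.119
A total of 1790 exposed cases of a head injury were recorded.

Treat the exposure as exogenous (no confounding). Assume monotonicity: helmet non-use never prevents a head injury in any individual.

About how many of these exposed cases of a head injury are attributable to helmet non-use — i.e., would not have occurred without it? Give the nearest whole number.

about 1265 cases

Let p₁ = 0.406, p₀ = 0.119.
PN = (p₁ − p₀)/p₁ = (0.406 − 0.119) / 0.406 ≈ 0.70690.
Attributable cases ≈ PN × (exposed cases) = 0.70690 × 1790 ≈ 1265.34.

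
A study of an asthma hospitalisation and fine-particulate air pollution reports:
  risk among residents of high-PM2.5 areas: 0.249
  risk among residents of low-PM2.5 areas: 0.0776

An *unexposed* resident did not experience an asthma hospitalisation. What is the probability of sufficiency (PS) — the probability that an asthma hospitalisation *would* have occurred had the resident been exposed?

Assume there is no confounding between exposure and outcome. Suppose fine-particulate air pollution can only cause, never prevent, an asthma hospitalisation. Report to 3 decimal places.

Let p₁ = 0.249, p₀ = 0.0776.
Under exogeneity and monotonicity, PS = (p₁ − p₀) / (1 − p₀).
PS = (0.249 − 0.0776) / (1 − 0.0776) = 0.1714 / 0.9224 ≈ 0.1858

PS ≈ 0.186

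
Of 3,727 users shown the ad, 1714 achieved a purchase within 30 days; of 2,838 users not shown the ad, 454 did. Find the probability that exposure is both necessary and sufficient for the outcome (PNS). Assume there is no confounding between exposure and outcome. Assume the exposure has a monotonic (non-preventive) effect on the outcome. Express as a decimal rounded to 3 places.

PNS ≈ 0.300

p₁ = P(outcome | exposed) = 1714/3727 = 0.45989
p₀ = P(outcome | unexposed) = 454/2838 = 0.15997
Under exogeneity and monotonicity, PNS = p₁ − p₀.
PNS = 0.45989 − 0.15997 = 0.29992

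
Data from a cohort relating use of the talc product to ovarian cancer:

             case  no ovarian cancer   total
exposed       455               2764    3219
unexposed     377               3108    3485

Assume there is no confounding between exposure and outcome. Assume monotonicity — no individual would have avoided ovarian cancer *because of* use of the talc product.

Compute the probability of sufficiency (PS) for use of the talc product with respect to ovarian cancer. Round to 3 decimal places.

PS ≈ 0.037

p₁ = P(outcome | exposed) = 455/3219 = 0.14135
p₀ = P(outcome | unexposed) = 377/3485 = 0.10818
Under exogeneity and monotonicity, PS = (p₁ − p₀)/(1 − p₀).
PS = (0.14135 − 0.10818) / 0.89182 ≈ 0.0372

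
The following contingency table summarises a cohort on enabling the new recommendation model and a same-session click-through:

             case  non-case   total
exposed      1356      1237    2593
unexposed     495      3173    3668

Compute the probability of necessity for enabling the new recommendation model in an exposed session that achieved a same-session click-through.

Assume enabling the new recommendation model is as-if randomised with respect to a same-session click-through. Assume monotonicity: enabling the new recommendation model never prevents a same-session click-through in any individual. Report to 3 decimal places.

p₁ = P(outcome | exposed) = 1356/2593 = 0.52295
p₀ = P(outcome | unexposed) = 495/3668 = 0.13495
Under exogeneity and monotonicity, PN = (p₁ − p₀) / p₁.
PN = (0.52295 − 0.13495) / 0.52295 = 0.388 / 0.52295 ≈ 0.7419

PN ≈ 0.742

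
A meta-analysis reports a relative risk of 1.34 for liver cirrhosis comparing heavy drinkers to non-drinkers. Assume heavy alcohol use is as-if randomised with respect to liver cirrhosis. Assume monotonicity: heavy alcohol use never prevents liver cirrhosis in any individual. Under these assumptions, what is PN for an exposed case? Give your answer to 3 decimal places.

Under exogeneity and monotonicity, PN = (RR − 1) / RR = 1 − 1/RR.
PN = (1.34 − 1) / 1.34 = 0.34 / 1.34 ≈ 0.2537

PN ≈ 0.254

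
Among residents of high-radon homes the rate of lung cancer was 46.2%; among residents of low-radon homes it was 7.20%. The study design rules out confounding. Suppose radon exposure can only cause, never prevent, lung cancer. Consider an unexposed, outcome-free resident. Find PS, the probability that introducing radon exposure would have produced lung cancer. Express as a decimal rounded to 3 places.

PS ≈ 0.420

p₁ = 0.462, p₀ = 0.072.
Under exogeneity and monotonicity, PS = (p₁ − p₀) / (1 − p₀).
PS = (0.462 − 0.072) / (1 − 0.072) = 0.39 / 0.928 ≈ 0.4203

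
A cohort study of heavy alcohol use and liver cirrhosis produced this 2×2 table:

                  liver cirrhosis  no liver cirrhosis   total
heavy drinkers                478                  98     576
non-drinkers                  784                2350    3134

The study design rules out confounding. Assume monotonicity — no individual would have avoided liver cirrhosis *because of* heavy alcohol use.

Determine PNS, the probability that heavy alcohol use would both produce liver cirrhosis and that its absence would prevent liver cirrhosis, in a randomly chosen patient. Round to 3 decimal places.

PNS ≈ 0.580

p₁ = P(outcome | exposed) = 478/576 = 0.82986
p₀ = P(outcome | unexposed) = 784/3134 = 0.25016
Under exogeneity and monotonicity, PNS = p₁ − p₀.
PNS = 0.82986 − 0.25016 = 0.5797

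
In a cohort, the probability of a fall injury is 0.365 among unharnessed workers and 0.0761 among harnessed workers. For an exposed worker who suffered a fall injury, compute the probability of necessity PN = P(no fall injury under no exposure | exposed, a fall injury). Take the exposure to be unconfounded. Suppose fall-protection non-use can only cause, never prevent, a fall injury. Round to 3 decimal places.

PN ≈ 0.792

Let p₁ = 0.365, p₀ = 0.0761.
Under exogeneity and monotonicity, PN = (p₁ − p₀) / p₁.
PN = (0.365 − 0.0761) / 0.365 = 0.2889 / 0.365 ≈ 0.7915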